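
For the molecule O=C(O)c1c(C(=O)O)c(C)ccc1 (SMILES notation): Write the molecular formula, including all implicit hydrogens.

Walk through each heavy atom and fill implicit hydrogens from standard valence (C 4, N 3, O 2, S 2, halogen 1); for lowercase aromatic atoms, an aromatic c carries 1 H when it has two neighbours and 0 H with three, and aromatic n carries 0 H:
  atom 1: O, bond orders sum to 2 (valence 2) → 0 H
  atom 2: C, bond orders sum to 4 (valence 4) → 0 H
  atom 3: O, bond orders sum to 1 (valence 2) → 1 H
  atom 4: aromatic c, 3 neighbours → 0 H
  atom 5: aromatic c, 3 neighbours → 0 H
  atom 6: C, bond orders sum to 4 (valence 4) → 0 H
  atom 7: O, bond orders sum to 2 (valence 2) → 0 H
  atom 8: O, bond orders sum to 1 (valence 2) → 1 H
  atom 9: aromatic c, 3 neighbours → 0 H
  atom 10: C, bond orders sum to 1 (valence 4) → 3 H
  atom 11: aromatic c, 2 neighbours → 1 H
  atom 12: aromatic c, 2 neighbours → 1 H
  atom 13: aromatic c, 2 neighbours → 1 H
Totals → C:9, H:8, O:4.

C9H8O4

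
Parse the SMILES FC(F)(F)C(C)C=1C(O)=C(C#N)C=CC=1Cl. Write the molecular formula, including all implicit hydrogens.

Walk through each heavy atom and fill implicit hydrogens from standard valence (C 4, N 3, O 2, S 2, halogen 1):
  atom 1: F (halogen, monovalent) → 0 H
  atom 2: C, bond orders sum to 4 (valence 4) → 0 H
  atom 3: F (halogen, monovalent) → 0 H
  atom 4: F (halogen, monovalent) → 0 H
  atom 5: C, bond orders sum to 3 (valence 4) → 1 H
  atom 6: C, bond orders sum to 1 (valence 4) → 3 H
  atom 7: C, bond orders sum to 4 (valence 4) → 0 H
  atom 8: C, bond orders sum to 4 (valence 4) → 0 H
  atom 9: O, bond orders sum to 1 (valence 2) → 1 H
  atom 10: C, bond orders sum to 4 (valence 4) → 0 H
  atom 11: C, bond orders sum to 4 (valence 4) → 0 H
  atom 12: N, bond orders sum to 3 (valence 3) → 0 H
  atom 13: C, bond orders sum to 3 (valence 4) → 1 H
  atom 14: C, bond orders sum to 3 (valence 4) → 1 H
  atom 15: C, bond orders sum to 4 (valence 4) → 0 H
  atom 16: Cl (halogen, monovalent) → 0 H
Totals → C:10, H:7, Cl:1, F:3, N:1, O:1.
In Hill order: C10H7ClF3NO.

C10H7ClF3NO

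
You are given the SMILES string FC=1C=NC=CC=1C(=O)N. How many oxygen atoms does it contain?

1

Scan the SMILES for O atoms (remember two-letter symbols like Cl and Br are single atoms).
Oxygen count: 1.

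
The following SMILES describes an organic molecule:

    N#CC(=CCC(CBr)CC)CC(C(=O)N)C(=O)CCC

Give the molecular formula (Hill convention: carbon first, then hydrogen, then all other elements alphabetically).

C15H23BrN2O2

Walk through each heavy atom and fill implicit hydrogens from standard valence (C 4, N 3, O 2, S 2, halogen 1):
  atom 1: N, bond orders sum to 3 (valence 3) → 0 H
  atom 2: C, bond orders sum to 4 (valence 4) → 0 H
  atom 3: C, bond orders sum to 4 (valence 4) → 0 H
  atom 4: C, bond orders sum to 3 (valence 4) → 1 H
  atom 5: C, bond orders sum to 2 (valence 4) → 2 H
  atom 6: C, bond orders sum to 3 (valence 4) → 1 H
  atom 7: C, bond orders sum to 2 (valence 4) → 2 H
  atom 8: Br (halogen, monovalent) → 0 H
  atom 9: C, bond orders sum to 2 (valence 4) → 2 H
  atom 10: C, bond orders sum to 1 (valence 4) → 3 H
  atom 11: C, bond orders sum to 2 (valence 4) → 2 H
  atom 12: C, bond orders sum to 3 (valence 4) → 1 H
  atom 13: C, bond orders sum to 4 (valence 4) → 0 H
  atom 14: O, bond orders sum to 2 (valence 2) → 0 H
  atom 15: N, bond orders sum to 1 (valence 3) → 2 H
  atom 16: C, bond orders sum to 4 (valence 4) → 0 H
  atom 17: O, bond orders sum to 2 (valence 2) → 0 H
  atom 18: C, bond orders sum to 2 (valence 4) → 2 H
  atom 19: C, bond orders sum to 2 (valence 4) → 2 H
  atom 20: C, bond orders sum to 1 (valence 4) → 3 H
Totals → C:15, H:23, Br:1, N:2, O:2.
In Hill order: C15H23BrN2O2.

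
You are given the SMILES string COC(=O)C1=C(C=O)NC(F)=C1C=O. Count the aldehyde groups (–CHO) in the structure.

2

The aldehyde motif appears at heavy-atom positions 7, 13 in the SMILES.
Other groups present: 1 ester.
Aldehyde count: 2.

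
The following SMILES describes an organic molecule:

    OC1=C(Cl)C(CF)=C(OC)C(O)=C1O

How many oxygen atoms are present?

Scan the SMILES for O atoms (remember two-letter symbols like Cl and Br are single atoms).
Oxygen count: 4.

4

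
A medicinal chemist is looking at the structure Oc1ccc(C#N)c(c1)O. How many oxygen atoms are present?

Scan the SMILES for O atoms (remember two-letter symbols like Cl and Br are single atoms).
Oxygen count: 2.

2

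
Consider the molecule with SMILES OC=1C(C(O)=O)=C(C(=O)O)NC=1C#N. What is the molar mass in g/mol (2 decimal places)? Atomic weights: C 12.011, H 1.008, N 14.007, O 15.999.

196.12 g/mol

First, the molecular formula is C7H4N2O5 (counting implicit H from valence).
  C: 7 × 12.011 = 84.077
  H: 4 × 1.008 = 4.032
  N: 2 × 14.007 = 28.014
  O: 5 × 15.999 = 79.995
Sum: 7×12.011 + 4×1.008 + 2×14.007 + 5×15.999 = 196.118 → 196.12 g/mol.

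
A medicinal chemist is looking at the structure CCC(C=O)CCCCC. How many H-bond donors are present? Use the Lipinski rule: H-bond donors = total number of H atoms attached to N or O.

Donors: find every N or O and count the H atoms it carries.
  atom 5 (O): bond orders sum to 2 → 0 H
Lipinski HBD = 0.

0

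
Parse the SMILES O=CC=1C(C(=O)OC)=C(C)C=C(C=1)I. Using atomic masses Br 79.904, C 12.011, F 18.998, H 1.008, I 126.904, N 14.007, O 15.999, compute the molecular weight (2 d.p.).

304.08 g/mol

First, the molecular formula is C10H9IO3 (counting implicit H from valence).
  C: 10 × 12.011 = 120.110
  H: 9 × 1.008 = 9.072
  I: 1 × 126.904 = 126.904
  O: 3 × 15.999 = 47.997
Sum: 10×12.011 + 9×1.008 + 1×126.904 + 3×15.999 = 304.083 → 304.08 g/mol.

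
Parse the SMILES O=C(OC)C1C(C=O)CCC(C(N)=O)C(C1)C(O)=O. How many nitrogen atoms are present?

1

Scan the SMILES for N atoms (remember two-letter symbols like Cl and Br are single atoms).
Nitrogen count: 1.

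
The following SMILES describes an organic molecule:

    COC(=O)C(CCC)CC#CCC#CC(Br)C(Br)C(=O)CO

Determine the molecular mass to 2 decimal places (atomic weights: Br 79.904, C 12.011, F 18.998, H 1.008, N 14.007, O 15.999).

436.14 g/mol

First, the molecular formula is C16H20Br2O4 (counting implicit H from valence).
  Br: 2 × 79.904 = 159.808
  C: 16 × 12.011 = 192.176
  H: 20 × 1.008 = 20.160
  O: 4 × 15.999 = 63.996
Sum: 2×79.904 + 16×12.011 + 20×1.008 + 4×15.999 = 436.140 → 436.14 g/mol.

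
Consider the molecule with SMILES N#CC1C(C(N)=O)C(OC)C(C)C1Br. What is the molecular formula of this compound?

C9H13BrN2O2

Walk through each heavy atom and fill implicit hydrogens from standard valence (C 4, N 3, O 2, S 2, halogen 1):
  atom 1: N, bond orders sum to 3 (valence 3) → 0 H
  atom 2: C, bond orders sum to 4 (valence 4) → 0 H
  atom 3: C, bond orders sum to 3 (valence 4) → 1 H
  atom 4: C, bond orders sum to 3 (valence 4) → 1 H
  atom 5: C, bond orders sum to 4 (valence 4) → 0 H
  atom 6: N, bond orders sum to 1 (valence 3) → 2 H
  atom 7: O, bond orders sum to 2 (valence 2) → 0 H
  atom 8: C, bond orders sum to 3 (valence 4) → 1 H
  atom 9: O, bond orders sum to 2 (valence 2) → 0 H
  atom 10: C, bond orders sum to 1 (valence 4) → 3 H
  atom 11: C, bond orders sum to 3 (valence 4) → 1 H
  atom 12: C, bond orders sum to 1 (valence 4) → 3 H
  atom 13: C, bond orders sum to 3 (valence 4) → 1 H
  atom 14: Br (halogen, monovalent) → 0 H
Totals → C:9, H:13, Br:1, N:2, O:2.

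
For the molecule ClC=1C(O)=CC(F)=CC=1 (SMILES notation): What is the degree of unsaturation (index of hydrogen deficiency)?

4

Degree of unsaturation = (number of rings) + (number of π bonds).
Ring closures in the SMILES: 1.
π bonds: 3 double bonds (each 1 DoU) → 3 DoU from unsaturation.
Total DoU = 1 + 3 = 4.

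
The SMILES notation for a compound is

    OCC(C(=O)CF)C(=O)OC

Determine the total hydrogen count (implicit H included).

Walk through each heavy atom and fill implicit hydrogens from standard valence (C 4, N 3, O 2, S 2, halogen 1):
  atom 1: O, bond orders sum to 1 (valence 2) → 1 H
  atom 2: C, bond orders sum to 2 (valence 4) → 2 H
  atom 3: C, bond orders sum to 3 (valence 4) → 1 H
  atom 4: C, bond orders sum to 4 (valence 4) → 0 H
  atom 5: O, bond orders sum to 2 (valence 2) → 0 H
  atom 6: C, bond orders sum to 2 (valence 4) → 2 H
  atom 7: F (halogen, monovalent) → 0 H
  atom 8: C, bond orders sum to 4 (valence 4) → 0 H
  atom 9: O, bond orders sum to 2 (valence 2) → 0 H
  atom 10: O, bond orders sum to 2 (valence 2) → 0 H
  atom 11: C, bond orders sum to 1 (valence 4) → 3 H
Total hydrogens: 9.

9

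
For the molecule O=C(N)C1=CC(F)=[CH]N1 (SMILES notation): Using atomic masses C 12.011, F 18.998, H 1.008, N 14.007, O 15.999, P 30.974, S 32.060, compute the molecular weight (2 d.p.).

First, the molecular formula is C5H5FN2O (counting implicit H from valence).
  C: 5 × 12.011 = 60.055
  F: 1 × 18.998 = 18.998
  H: 5 × 1.008 = 5.040
  N: 2 × 14.007 = 28.014
  O: 1 × 15.999 = 15.999
Sum: 5×12.011 + 1×18.998 + 5×1.008 + 2×14.007 + 1×15.999 = 128.106 → 128.11 g/mol.

128.11 g/mol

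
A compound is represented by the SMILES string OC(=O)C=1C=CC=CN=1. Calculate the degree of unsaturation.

Molecular formula: C6H5NO2.
DoU = (2C + 2 + N − H − X) / 2, where X is the halogen count and O/S are ignored.
    = (2·6 + 2 + 1 − 5 − 0) / 2 = 10 / 2 = 5.

5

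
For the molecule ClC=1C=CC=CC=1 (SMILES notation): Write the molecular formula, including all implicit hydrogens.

C6H5Cl

Walk through each heavy atom and fill implicit hydrogens from standard valence (C 4, N 3, O 2, S 2, halogen 1):
  atom 1: Cl (halogen, monovalent) → 0 H
  atom 2: C, bond orders sum to 4 (valence 4) → 0 H
  atom 3: C, bond orders sum to 3 (valence 4) → 1 H
  atom 4: C, bond orders sum to 3 (valence 4) → 1 H
  atom 5: C, bond orders sum to 3 (valence 4) → 1 H
  atom 6: C, bond orders sum to 3 (valence 4) → 1 H
  atom 7: C, bond orders sum to 3 (valence 4) → 1 H
Totals → C:6, H:5, Cl:1.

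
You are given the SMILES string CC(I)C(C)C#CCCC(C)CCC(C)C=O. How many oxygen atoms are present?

1

Scan the SMILES for O atoms (remember two-letter symbols like Cl and Br are single atoms).
Oxygen count: 1.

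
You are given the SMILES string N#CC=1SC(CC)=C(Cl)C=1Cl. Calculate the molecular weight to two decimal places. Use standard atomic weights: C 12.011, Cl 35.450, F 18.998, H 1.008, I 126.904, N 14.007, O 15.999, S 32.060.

First, the molecular formula is C7H5Cl2NS (counting implicit H from valence).
  C: 7 × 12.011 = 84.077
  Cl: 2 × 35.450 = 70.900
  H: 5 × 1.008 = 5.040
  N: 1 × 14.007 = 14.007
  S: 1 × 32.060 = 32.060
Sum: 7×12.011 + 2×35.450 + 5×1.008 + 1×14.007 + 1×32.060 = 206.084 → 206.08 g/mol.

206.08 g/mol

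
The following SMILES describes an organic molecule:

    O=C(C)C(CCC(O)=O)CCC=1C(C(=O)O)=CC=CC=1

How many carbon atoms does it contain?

Count every carbon token in the SMILES (each C, including those in ring-closure positions and inside branches).
Carbon count: 15.

15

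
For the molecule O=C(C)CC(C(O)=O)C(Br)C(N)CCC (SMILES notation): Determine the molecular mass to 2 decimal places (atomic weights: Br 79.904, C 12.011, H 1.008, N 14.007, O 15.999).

First, the molecular formula is C10H18BrNO3 (counting implicit H from valence).
  Br: 1 × 79.904 = 79.904
  C: 10 × 12.011 = 120.110
  H: 18 × 1.008 = 18.144
  N: 1 × 14.007 = 14.007
  O: 3 × 15.999 = 47.997
Sum: 1×79.904 + 10×12.011 + 18×1.008 + 1×14.007 + 3×15.999 = 280.162 → 280.16 g/mol.

280.16 g/mol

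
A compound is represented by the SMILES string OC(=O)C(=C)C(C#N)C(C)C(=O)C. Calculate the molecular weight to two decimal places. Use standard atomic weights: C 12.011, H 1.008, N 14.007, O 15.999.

181.19 g/mol

First, the molecular formula is C9H11NO3 (counting implicit H from valence).
  C: 9 × 12.011 = 108.099
  H: 11 × 1.008 = 11.088
  N: 1 × 14.007 = 14.007
  O: 3 × 15.999 = 47.997
Sum: 9×12.011 + 11×1.008 + 1×14.007 + 3×15.999 = 181.191 → 181.19 g/mol.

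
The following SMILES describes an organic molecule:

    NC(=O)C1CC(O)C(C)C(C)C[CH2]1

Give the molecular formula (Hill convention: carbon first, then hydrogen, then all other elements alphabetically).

C10H19NO2

Walk through each heavy atom and fill implicit hydrogens from standard valence (C 4, N 3, O 2, S 2, halogen 1):
  atom 1: N, bond orders sum to 1 (valence 3) → 2 H
  atom 2: C, bond orders sum to 4 (valence 4) → 0 H
  atom 3: O, bond orders sum to 2 (valence 2) → 0 H
  atom 4: C, bond orders sum to 3 (valence 4) → 1 H
  atom 5: C, bond orders sum to 2 (valence 4) → 2 H
  atom 6: C, bond orders sum to 3 (valence 4) → 1 H
  atom 7: O, bond orders sum to 1 (valence 2) → 1 H
  atom 8: C, bond orders sum to 3 (valence 4) → 1 H
  atom 9: C, bond orders sum to 1 (valence 4) → 3 H
  atom 10: C, bond orders sum to 3 (valence 4) → 1 H
  atom 11: C, bond orders sum to 1 (valence 4) → 3 H
  atom 12: C, bond orders sum to 2 (valence 4) → 2 H
  atom 13: C with explicit H count 2
Totals → C:10, H:19, N:1, O:2.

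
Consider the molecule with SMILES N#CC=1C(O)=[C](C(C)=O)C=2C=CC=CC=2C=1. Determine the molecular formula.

Walk through each heavy atom and fill implicit hydrogens from standard valence (C 4, N 3, O 2, S 2, halogen 1):
  atom 1: N, bond orders sum to 3 (valence 3) → 0 H
  atom 2: C, bond orders sum to 4 (valence 4) → 0 H
  atom 3: C, bond orders sum to 4 (valence 4) → 0 H
  atom 4: C, bond orders sum to 4 (valence 4) → 0 H
  atom 5: O, bond orders sum to 1 (valence 2) → 1 H
  atom 6: C with explicit H count 0
  atom 7: C, bond orders sum to 4 (valence 4) → 0 H
  atom 8: C, bond orders sum to 1 (valence 4) → 3 H
  atom 9: O, bond orders sum to 2 (valence 2) → 0 H
  atom 10: C, bond orders sum to 4 (valence 4) → 0 H
  atom 11: C, bond orders sum to 3 (valence 4) → 1 H
  atom 12: C, bond orders sum to 3 (valence 4) → 1 H
  atom 13: C, bond orders sum to 3 (valence 4) → 1 H
  atom 14: C, bond orders sum to 3 (valence 4) → 1 H
  atom 15: C, bond orders sum to 4 (valence 4) → 0 H
  atom 16: C, bond orders sum to 3 (valence 4) → 1 H
Totals → C:13, H:9, N:1, O:2.

C13H9NO2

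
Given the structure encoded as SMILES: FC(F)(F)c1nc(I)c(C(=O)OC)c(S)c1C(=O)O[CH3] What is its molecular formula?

Walk through each heavy atom and fill implicit hydrogens from standard valence (C 4, N 3, O 2, S 2, halogen 1); for lowercase aromatic atoms, an aromatic c carries 1 H when it has two neighbours and 0 H with three, and aromatic n carries 0 H:
  atom 1: F (halogen, monovalent) → 0 H
  atom 2: C, bond orders sum to 4 (valence 4) → 0 H
  atom 3: F (halogen, monovalent) → 0 H
  atom 4: F (halogen, monovalent) → 0 H
  atom 5: aromatic c, 3 neighbours → 0 H
  atom 6: aromatic n, 2 neighbours → 0 H
  atom 7: aromatic c, 3 neighbours → 0 H
  atom 8: I (halogen, monovalent) → 0 H
  atom 9: aromatic c, 3 neighbours → 0 H
  atom 10: C, bond orders sum to 4 (valence 4) → 0 H
  atom 11: O, bond orders sum to 2 (valence 2) → 0 H
  atom 12: O, bond orders sum to 2 (valence 2) → 0 H
  atom 13: C, bond orders sum to 1 (valence 4) → 3 H
  atom 14: aromatic c, 3 neighbours → 0 H
  atom 15: S, bond orders sum to 1 (valence 2) → 1 H
  atom 16: aromatic c, 3 neighbours → 0 H
  atom 17: C, bond orders sum to 4 (valence 4) → 0 H
  atom 18: O, bond orders sum to 2 (valence 2) → 0 H
  atom 19: O, bond orders sum to 2 (valence 2) → 0 H
  atom 20: C with explicit H count 3
Totals → C:10, H:7, F:3, I:1, N:1, O:4, S:1.
In Hill order: C10H7F3INO4S.

C10H7F3INO4S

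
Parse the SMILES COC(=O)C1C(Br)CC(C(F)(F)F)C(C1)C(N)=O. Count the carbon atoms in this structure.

Count every carbon token in the SMILES (each C, including those in ring-closure positions and inside branches).
Carbon count: 10.

10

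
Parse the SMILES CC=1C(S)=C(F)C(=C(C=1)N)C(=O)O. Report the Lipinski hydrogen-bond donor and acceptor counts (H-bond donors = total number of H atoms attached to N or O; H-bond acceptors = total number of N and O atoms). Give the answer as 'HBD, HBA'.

Donors: find every N or O and count the H atoms it carries.
  atom 10 (N): bond orders sum to 1 → 2 H
  atom 12 (O): bond orders sum to 2 → 0 H
  atom 13 (O): bond orders sum to 1 → 1 H
Lipinski HBD = 3.
Acceptors: N atoms = 1, O atoms = 2 → HBA = 3.

3, 3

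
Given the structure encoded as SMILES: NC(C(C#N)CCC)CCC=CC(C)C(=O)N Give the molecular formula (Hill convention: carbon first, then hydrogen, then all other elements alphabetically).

C13H23N3O

Walk through each heavy atom and fill implicit hydrogens from standard valence (C 4, N 3, O 2, S 2, halogen 1):
  atom 1: N, bond orders sum to 1 (valence 3) → 2 H
  atom 2: C, bond orders sum to 3 (valence 4) → 1 H
  atom 3: C, bond orders sum to 3 (valence 4) → 1 H
  atom 4: C, bond orders sum to 4 (valence 4) → 0 H
  atom 5: N, bond orders sum to 3 (valence 3) → 0 H
  atom 6: C, bond orders sum to 2 (valence 4) → 2 H
  atom 7: C, bond orders sum to 2 (valence 4) → 2 H
  atom 8: C, bond orders sum to 1 (valence 4) → 3 H
  atom 9: C, bond orders sum to 2 (valence 4) → 2 H
  atom 10: C, bond orders sum to 2 (valence 4) → 2 H
  atom 11: C, bond orders sum to 3 (valence 4) → 1 H
  atom 12: C, bond orders sum to 3 (valence 4) → 1 H
  atom 13: C, bond orders sum to 3 (valence 4) → 1 H
  atom 14: C, bond orders sum to 1 (valence 4) → 3 H
  atom 15: C, bond orders sum to 4 (valence 4) → 0 H
  atom 16: O, bond orders sum to 2 (valence 2) → 0 H
  atom 17: N, bond orders sum to 1 (valence 3) → 2 H
Totals → C:13, H:23, N:3, O:1.
In Hill order: C13H23N3O.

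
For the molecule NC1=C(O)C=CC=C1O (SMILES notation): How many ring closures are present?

In SMILES, each pair of matching ring-closure digits denotes one ring-closing bond; the number of such bonds equals the number of independent rings.
Ring-closure bonds here: 1.

1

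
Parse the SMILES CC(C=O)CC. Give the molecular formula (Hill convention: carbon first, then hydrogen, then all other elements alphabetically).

Walk through each heavy atom and fill implicit hydrogens from standard valence (C 4, N 3, O 2, S 2, halogen 1):
  atom 1: C, bond orders sum to 1 (valence 4) → 3 H
  atom 2: C, bond orders sum to 3 (valence 4) → 1 H
  atom 3: C, bond orders sum to 3 (valence 4) → 1 H
  atom 4: O, bond orders sum to 2 (valence 2) → 0 H
  atom 5: C, bond orders sum to 2 (valence 4) → 2 H
  atom 6: C, bond orders sum to 1 (valence 4) → 3 H
Totals → C:5, H:10, O:1.
In Hill order: C5H10O.

C5H10O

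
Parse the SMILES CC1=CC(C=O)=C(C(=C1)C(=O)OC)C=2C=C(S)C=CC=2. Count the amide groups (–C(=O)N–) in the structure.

0

Scan the SMILES for the amide motif — none present.
Groups that are present: 1 aldehyde, 1 ester, 1 thiol.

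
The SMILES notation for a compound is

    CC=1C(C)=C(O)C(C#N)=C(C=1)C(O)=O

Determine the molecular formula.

C10H9NO3

Walk through each heavy atom and fill implicit hydrogens from standard valence (C 4, N 3, O 2, S 2, halogen 1):
  atom 1: C, bond orders sum to 1 (valence 4) → 3 H
  atom 2: C, bond orders sum to 4 (valence 4) → 0 H
  atom 3: C, bond orders sum to 4 (valence 4) → 0 H
  atom 4: C, bond orders sum to 1 (valence 4) → 3 H
  atom 5: C, bond orders sum to 4 (valence 4) → 0 H
  atom 6: O, bond orders sum to 1 (valence 2) → 1 H
  atom 7: C, bond orders sum to 4 (valence 4) → 0 H
  atom 8: C, bond orders sum to 4 (valence 4) → 0 H
  atom 9: N, bond orders sum to 3 (valence 3) → 0 H
  atom 10: C, bond orders sum to 4 (valence 4) → 0 H
  atom 11: C, bond orders sum to 3 (valence 4) → 1 H
  atom 12: C, bond orders sum to 4 (valence 4) → 0 H
  atom 13: O, bond orders sum to 1 (valence 2) → 1 H
  atom 14: O, bond orders sum to 2 (valence 2) → 0 H
Totals → C:10, H:9, N:1, O:3.
In Hill order: C10H9NO3.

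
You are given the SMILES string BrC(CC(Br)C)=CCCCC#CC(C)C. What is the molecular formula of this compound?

C13H20Br2

Walk through each heavy atom and fill implicit hydrogens from standard valence (C 4, N 3, O 2, S 2, halogen 1):
  atom 1: Br (halogen, monovalent) → 0 H
  atom 2: C, bond orders sum to 4 (valence 4) → 0 H
  atom 3: C, bond orders sum to 2 (valence 4) → 2 H
  atom 4: C, bond orders sum to 3 (valence 4) → 1 H
  atom 5: Br (halogen, monovalent) → 0 H
  atom 6: C, bond orders sum to 1 (valence 4) → 3 H
  atom 7: C, bond orders sum to 3 (valence 4) → 1 H
  atom 8: C, bond orders sum to 2 (valence 4) → 2 H
  atom 9: C, bond orders sum to 2 (valence 4) → 2 H
  atom 10: C, bond orders sum to 2 (valence 4) → 2 H
  atom 11: C, bond orders sum to 4 (valence 4) → 0 H
  atom 12: C, bond orders sum to 4 (valence 4) → 0 H
  atom 13: C, bond orders sum to 3 (valence 4) → 1 H
  atom 14: C, bond orders sum to 1 (valence 4) → 3 H
  atom 15: C, bond orders sum to 1 (valence 4) → 3 H
Totals → C:13, H:20, Br:2.
In Hill order: C13H20Br2.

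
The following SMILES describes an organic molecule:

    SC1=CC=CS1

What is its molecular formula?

Walk through each heavy atom and fill implicit hydrogens from standard valence (C 4, N 3, O 2, S 2, halogen 1):
  atom 1: S, bond orders sum to 1 (valence 2) → 1 H
  atom 2: C, bond orders sum to 4 (valence 4) → 0 H
  atom 3: C, bond orders sum to 3 (valence 4) → 1 H
  atom 4: C, bond orders sum to 3 (valence 4) → 1 H
  atom 5: C, bond orders sum to 3 (valence 4) → 1 H
  atom 6: S, bond orders sum to 2 (valence 2) → 0 H
Totals → C:4, H:4, S:2.
In Hill order: C4H4S2.

C4H4S2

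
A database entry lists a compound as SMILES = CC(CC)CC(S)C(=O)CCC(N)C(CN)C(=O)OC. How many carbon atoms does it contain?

14

Count every carbon token in the SMILES (each C, including those in ring-closure positions and inside branches).
Carbon count: 14.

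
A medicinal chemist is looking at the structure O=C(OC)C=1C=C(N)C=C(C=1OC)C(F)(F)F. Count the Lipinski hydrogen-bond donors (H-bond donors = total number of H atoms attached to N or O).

2

Donors: find every N or O and count the H atoms it carries.
  atom 1 (O): bond orders sum to 2 → 0 H
  atom 3 (O): bond orders sum to 2 → 0 H
  atom 8 (N): bond orders sum to 1 → 2 H
  atom 12 (O): bond orders sum to 2 → 0 H
Lipinski HBD = 2.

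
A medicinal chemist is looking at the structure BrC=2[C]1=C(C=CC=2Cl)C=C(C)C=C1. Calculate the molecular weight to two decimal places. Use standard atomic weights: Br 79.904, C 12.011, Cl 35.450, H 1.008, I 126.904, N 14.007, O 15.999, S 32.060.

First, the molecular formula is C11H8BrCl (counting implicit H from valence).
  Br: 1 × 79.904 = 79.904
  C: 11 × 12.011 = 132.121
  Cl: 1 × 35.450 = 35.450
  H: 8 × 1.008 = 8.064
Sum: 1×79.904 + 11×12.011 + 1×35.450 + 8×1.008 = 255.539 → 255.54 g/mol.

255.54 g/mol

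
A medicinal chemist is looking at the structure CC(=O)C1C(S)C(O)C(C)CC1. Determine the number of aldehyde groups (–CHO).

0

Scan the SMILES for the aldehyde motif — none present.
Groups that are present: 1 hydroxyl, 1 ketone, 1 thiol.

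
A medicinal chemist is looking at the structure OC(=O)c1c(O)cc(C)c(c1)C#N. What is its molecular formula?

Walk through each heavy atom and fill implicit hydrogens from standard valence (C 4, N 3, O 2, S 2, halogen 1); for lowercase aromatic atoms, an aromatic c carries 1 H when it has two neighbours and 0 H with three, and aromatic n carries 0 H:
  atom 1: O, bond orders sum to 1 (valence 2) → 1 H
  atom 2: C, bond orders sum to 4 (valence 4) → 0 H
  atom 3: O, bond orders sum to 2 (valence 2) → 0 H
  atom 4: aromatic c, 3 neighbours → 0 H
  atom 5: aromatic c, 3 neighbours → 0 H
  atom 6: O, bond orders sum to 1 (valence 2) → 1 H
  atom 7: aromatic c, 2 neighbours → 1 H
  atom 8: aromatic c, 3 neighbours → 0 H
  atom 9: C, bond orders sum to 1 (valence 4) → 3 H
  atom 10: aromatic c, 3 neighbours → 0 H
  atom 11: aromatic c, 2 neighbours → 1 H
  atom 12: C, bond orders sum to 4 (valence 4) → 0 H
  atom 13: N, bond orders sum to 3 (valence 3) → 0 H
Totals → C:9, H:7, N:1, O:3.
In Hill order: C9H7NO3.

C9H7NO3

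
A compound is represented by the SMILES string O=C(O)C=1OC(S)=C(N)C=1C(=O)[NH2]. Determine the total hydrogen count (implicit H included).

6

Walk through each heavy atom and fill implicit hydrogens from standard valence (C 4, N 3, O 2, S 2, halogen 1):
  atom 1: O, bond orders sum to 2 (valence 2) → 0 H
  atom 2: C, bond orders sum to 4 (valence 4) → 0 H
  atom 3: O, bond orders sum to 1 (valence 2) → 1 H
  atom 4: C, bond orders sum to 4 (valence 4) → 0 H
  atom 5: O, bond orders sum to 2 (valence 2) → 0 H
  atom 6: C, bond orders sum to 4 (valence 4) → 0 H
  atom 7: S, bond orders sum to 1 (valence 2) → 1 H
  atom 8: C, bond orders sum to 4 (valence 4) → 0 H
  atom 9: N, bond orders sum to 1 (valence 3) → 2 H
  atom 10: C, bond orders sum to 4 (valence 4) → 0 H
  atom 11: C, bond orders sum to 4 (valence 4) → 0 H
  atom 12: O, bond orders sum to 2 (valence 2) → 0 H
  atom 13: N with explicit H count 2
Total hydrogens: 6.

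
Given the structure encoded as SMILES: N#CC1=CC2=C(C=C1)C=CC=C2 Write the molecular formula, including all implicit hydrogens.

C11H7N

Walk through each heavy atom and fill implicit hydrogens from standard valence (C 4, N 3, O 2, S 2, halogen 1):
  atom 1: N, bond orders sum to 3 (valence 3) → 0 H
  atom 2: C, bond orders sum to 4 (valence 4) → 0 H
  atom 3: C, bond orders sum to 4 (valence 4) → 0 H
  atom 4: C, bond orders sum to 3 (valence 4) → 1 H
  atom 5: C, bond orders sum to 4 (valence 4) → 0 H
  atom 6: C, bond orders sum to 4 (valence 4) → 0 H
  atom 7: C, bond orders sum to 3 (valence 4) → 1 H
  atom 8: C, bond orders sum to 3 (valence 4) → 1 H
  atom 9: C, bond orders sum to 3 (valence 4) → 1 H
  atom 10: C, bond orders sum to 3 (valence 4) → 1 H
  atom 11: C, bond orders sum to 3 (valence 4) → 1 H
  atom 12: C, bond orders sum to 3 (valence 4) → 1 H
Totals → C:11, H:7, N:1.
In Hill order: C11H7N.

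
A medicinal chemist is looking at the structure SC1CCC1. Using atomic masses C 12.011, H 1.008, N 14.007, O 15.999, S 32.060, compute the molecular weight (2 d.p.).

88.17 g/mol

First, the molecular formula is C4H8S (counting implicit H from valence).
  C: 4 × 12.011 = 48.044
  H: 8 × 1.008 = 8.064
  S: 1 × 32.060 = 32.060
Sum: 4×12.011 + 8×1.008 + 1×32.060 = 88.168 → 88.17 g/mol.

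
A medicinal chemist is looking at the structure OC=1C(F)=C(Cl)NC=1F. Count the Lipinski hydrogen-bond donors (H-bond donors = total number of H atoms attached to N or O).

2

Donors: find every N or O and count the H atoms it carries.
  atom 1 (O): bond orders sum to 1 → 1 H
  atom 7 (N): bond orders sum to 2 → 1 H
Lipinski HBD = 2.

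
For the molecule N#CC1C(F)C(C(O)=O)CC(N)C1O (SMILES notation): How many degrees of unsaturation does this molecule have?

4

Degree of unsaturation = (number of rings) + (number of π bonds).
Ring closures in the SMILES: 1.
π bonds: 1 double bond (each 1 DoU), 1 triple bond (each 2 DoU) → 3 DoU from unsaturation.
Total DoU = 1 + 3 = 4.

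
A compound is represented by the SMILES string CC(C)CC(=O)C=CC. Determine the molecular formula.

C8H14O

Walk through each heavy atom and fill implicit hydrogens from standard valence (C 4, N 3, O 2, S 2, halogen 1):
  atom 1: C, bond orders sum to 1 (valence 4) → 3 H
  atom 2: C, bond orders sum to 3 (valence 4) → 1 H
  atom 3: C, bond orders sum to 1 (valence 4) → 3 H
  atom 4: C, bond orders sum to 2 (valence 4) → 2 H
  atom 5: C, bond orders sum to 4 (valence 4) → 0 H
  atom 6: O, bond orders sum to 2 (valence 2) → 0 H
  atom 7: C, bond orders sum to 3 (valence 4) → 1 H
  atom 8: C, bond orders sum to 3 (valence 4) → 1 H
  atom 9: C, bond orders sum to 1 (valence 4) → 3 H
Totals → C:8, H:14, O:1.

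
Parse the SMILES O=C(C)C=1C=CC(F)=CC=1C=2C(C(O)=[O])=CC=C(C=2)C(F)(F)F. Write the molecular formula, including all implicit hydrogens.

C16H10F4O3

Walk through each heavy atom and fill implicit hydrogens from standard valence (C 4, N 3, O 2, S 2, halogen 1):
  atom 1: O, bond orders sum to 2 (valence 2) → 0 H
  atom 2: C, bond orders sum to 4 (valence 4) → 0 H
  atom 3: C, bond orders sum to 1 (valence 4) → 3 H
  atom 4: C, bond orders sum to 4 (valence 4) → 0 H
  atom 5: C, bond orders sum to 3 (valence 4) → 1 H
  atom 6: C, bond orders sum to 3 (valence 4) → 1 H
  atom 7: C, bond orders sum to 4 (valence 4) → 0 H
  atom 8: F (halogen, monovalent) → 0 H
  atom 9: C, bond orders sum to 3 (valence 4) → 1 H
  atom 10: C, bond orders sum to 4 (valence 4) → 0 H
  atom 11: C, bond orders sum to 4 (valence 4) → 0 H
  atom 12: C, bond orders sum to 4 (valence 4) → 0 H
  atom 13: C, bond orders sum to 4 (valence 4) → 0 H
  atom 14: O, bond orders sum to 1 (valence 2) → 1 H
  atom 15: O with explicit H count 0
  atom 16: C, bond orders sum to 3 (valence 4) → 1 H
  atom 17: C, bond orders sum to 3 (valence 4) → 1 H
  atom 18: C, bond orders sum to 4 (valence 4) → 0 H
  atom 19: C, bond orders sum to 3 (valence 4) → 1 H
  atom 20: C, bond orders sum to 4 (valence 4) → 0 H
  atom 21: F (halogen, monovalent) → 0 H
  atom 22: F (halogen, monovalent) → 0 H
  atom 23: F (halogen, monovalent) → 0 H
Totals → C:16, H:10, F:4, O:3.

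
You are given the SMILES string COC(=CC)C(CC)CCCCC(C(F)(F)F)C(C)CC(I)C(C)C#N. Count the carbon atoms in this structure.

Count every carbon token in the SMILES (each C, including those in ring-closure positions and inside branches).
Carbon count: 20.

20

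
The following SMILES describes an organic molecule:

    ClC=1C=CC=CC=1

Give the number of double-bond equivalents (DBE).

Degree of unsaturation = (number of rings) + (number of π bonds).
Ring closures in the SMILES: 1.
π bonds: 3 double bonds (each 1 DoU) → 3 DoU from unsaturation.
Total DoU = 1 + 3 = 4.

4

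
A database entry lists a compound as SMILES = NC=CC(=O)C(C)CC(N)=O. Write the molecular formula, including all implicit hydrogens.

Walk through each heavy atom and fill implicit hydrogens from standard valence (C 4, N 3, O 2, S 2, halogen 1):
  atom 1: N, bond orders sum to 1 (valence 3) → 2 H
  atom 2: C, bond orders sum to 3 (valence 4) → 1 H
  atom 3: C, bond orders sum to 3 (valence 4) → 1 H
  atom 4: C, bond orders sum to 4 (valence 4) → 0 H
  atom 5: O, bond orders sum to 2 (valence 2) → 0 H
  atom 6: C, bond orders sum to 3 (valence 4) → 1 H
  atom 7: C, bond orders sum to 1 (valence 4) → 3 H
  atom 8: C, bond orders sum to 2 (valence 4) → 2 H
  atom 9: C, bond orders sum to 4 (valence 4) → 0 H
  atom 10: N, bond orders sum to 1 (valence 3) → 2 H
  atom 11: O, bond orders sum to 2 (valence 2) → 0 H
Totals → C:7, H:12, N:2, O:2.

C7H12N2O2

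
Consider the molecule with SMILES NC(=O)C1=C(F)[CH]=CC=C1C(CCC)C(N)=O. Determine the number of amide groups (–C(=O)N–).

2

The amide motif appears at heavy-atom positions 2, 15 in the SMILES.
Amide count: 2.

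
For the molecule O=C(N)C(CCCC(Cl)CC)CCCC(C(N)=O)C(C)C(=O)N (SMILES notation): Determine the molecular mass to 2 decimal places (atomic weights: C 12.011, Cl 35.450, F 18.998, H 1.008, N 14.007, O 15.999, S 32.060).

First, the molecular formula is C16H30ClN3O3 (counting implicit H from valence).
  C: 16 × 12.011 = 192.176
  Cl: 1 × 35.450 = 35.450
  H: 30 × 1.008 = 30.240
  N: 3 × 14.007 = 42.021
  O: 3 × 15.999 = 47.997
Sum: 16×12.011 + 1×35.450 + 30×1.008 + 3×14.007 + 3×15.999 = 347.884 → 347.88 g/mol.

347.88 g/mol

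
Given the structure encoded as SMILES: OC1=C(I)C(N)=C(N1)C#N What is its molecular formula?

C5H4IN3O

Walk through each heavy atom and fill implicit hydrogens from standard valence (C 4, N 3, O 2, S 2, halogen 1):
  atom 1: O, bond orders sum to 1 (valence 2) → 1 H
  atom 2: C, bond orders sum to 4 (valence 4) → 0 H
  atom 3: C, bond orders sum to 4 (valence 4) → 0 H
  atom 4: I (halogen, monovalent) → 0 H
  atom 5: C, bond orders sum to 4 (valence 4) → 0 H
  atom 6: N, bond orders sum to 1 (valence 3) → 2 H
  atom 7: C, bond orders sum to 4 (valence 4) → 0 H
  atom 8: N, bond orders sum to 2 (valence 3) → 1 H
  atom 9: C, bond orders sum to 4 (valence 4) → 0 H
  atom 10: N, bond orders sum to 3 (valence 3) → 0 H
Totals → C:5, H:4, I:1, N:3, O:1.
In Hill order: C5H4IN3O.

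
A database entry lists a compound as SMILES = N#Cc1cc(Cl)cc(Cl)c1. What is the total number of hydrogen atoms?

3

Walk through each heavy atom and fill implicit hydrogens from standard valence (C 4, N 3, O 2, S 2, halogen 1); for lowercase aromatic atoms, an aromatic c carries 1 H when it has two neighbours and 0 H with three, and aromatic n carries 0 H:
  atom 1: N, bond orders sum to 3 (valence 3) → 0 H
  atom 2: C, bond orders sum to 4 (valence 4) → 0 H
  atom 3: aromatic c, 3 neighbours → 0 H
  atom 4: aromatic c, 2 neighbours → 1 H
  atom 5: aromatic c, 3 neighbours → 0 H
  atom 6: Cl (halogen, monovalent) → 0 H
  atom 7: aromatic c, 2 neighbours → 1 H
  atom 8: aromatic c, 3 neighbours → 0 H
  atom 9: Cl (halogen, monovalent) → 0 H
  atom 10: aromatic c, 2 neighbours → 1 H
Total hydrogens: 3.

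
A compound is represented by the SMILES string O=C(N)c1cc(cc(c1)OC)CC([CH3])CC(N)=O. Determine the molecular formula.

C13H18N2O3

Walk through each heavy atom and fill implicit hydrogens from standard valence (C 4, N 3, O 2, S 2, halogen 1); for lowercase aromatic atoms, an aromatic c carries 1 H when it has two neighbours and 0 H with three, and aromatic n carries 0 H:
  atom 1: O, bond orders sum to 2 (valence 2) → 0 H
  atom 2: C, bond orders sum to 4 (valence 4) → 0 H
  atom 3: N, bond orders sum to 1 (valence 3) → 2 H
  atom 4: aromatic c, 3 neighbours → 0 H
  atom 5: aromatic c, 2 neighbours → 1 H
  atom 6: aromatic c, 3 neighbours → 0 H
  atom 7: aromatic c, 2 neighbours → 1 H
  atom 8: aromatic c, 3 neighbours → 0 H
  atom 9: aromatic c, 2 neighbours → 1 H
  atom 10: O, bond orders sum to 2 (valence 2) → 0 H
  atom 11: C, bond orders sum to 1 (valence 4) → 3 H
  atom 12: C, bond orders sum to 2 (valence 4) → 2 H
  atom 13: C, bond orders sum to 3 (valence 4) → 1 H
  atom 14: C with explicit H count 3
  atom 15: C, bond orders sum to 2 (valence 4) → 2 H
  atom 16: C, bond orders sum to 4 (valence 4) → 0 H
  atom 17: N, bond orders sum to 1 (valence 3) → 2 H
  atom 18: O, bond orders sum to 2 (valence 2) → 0 H
Totals → C:13, H:18, N:2, O:3.
In Hill order: C13H18N2O3.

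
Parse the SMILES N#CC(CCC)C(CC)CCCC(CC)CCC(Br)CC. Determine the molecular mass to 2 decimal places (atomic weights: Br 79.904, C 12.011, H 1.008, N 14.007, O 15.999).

358.41 g/mol

First, the molecular formula is C19H36BrN (counting implicit H from valence).
  Br: 1 × 79.904 = 79.904
  C: 19 × 12.011 = 228.209
  H: 36 × 1.008 = 36.288
  N: 1 × 14.007 = 14.007
Sum: 1×79.904 + 19×12.011 + 36×1.008 + 1×14.007 = 358.408 → 358.41 g/mol.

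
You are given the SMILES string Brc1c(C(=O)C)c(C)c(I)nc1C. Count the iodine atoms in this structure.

1

Scan the SMILES for I atoms (remember two-letter symbols like Cl and Br are single atoms).
Iodine count: 1.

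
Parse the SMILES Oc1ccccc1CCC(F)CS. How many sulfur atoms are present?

Scan the SMILES for S atoms (remember two-letter symbols like Cl and Br are single atoms).
Sulfur count: 1.

1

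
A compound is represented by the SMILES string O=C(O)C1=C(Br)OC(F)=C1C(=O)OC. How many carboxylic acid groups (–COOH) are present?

The carboxylic acid motif appears at heavy-atom position 2 in the SMILES.
Other groups present: 1 ester.
Carboxylic acid count: 1.

1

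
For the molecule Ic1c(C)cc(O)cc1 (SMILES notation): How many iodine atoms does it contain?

1

Scan the SMILES for I atoms (remember two-letter symbols like Cl and Br are single atoms).
Iodine count: 1.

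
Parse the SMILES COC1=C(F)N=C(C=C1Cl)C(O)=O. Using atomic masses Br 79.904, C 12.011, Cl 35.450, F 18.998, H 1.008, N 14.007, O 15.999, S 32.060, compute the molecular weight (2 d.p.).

First, the molecular formula is C7H5ClFNO3 (counting implicit H from valence).
  C: 7 × 12.011 = 84.077
  Cl: 1 × 35.450 = 35.450
  F: 1 × 18.998 = 18.998
  H: 5 × 1.008 = 5.040
  N: 1 × 14.007 = 14.007
  O: 3 × 15.999 = 47.997
Sum: 7×12.011 + 1×35.450 + 1×18.998 + 5×1.008 + 1×14.007 + 3×15.999 = 205.569 → 205.57 g/mol.

205.57 g/mol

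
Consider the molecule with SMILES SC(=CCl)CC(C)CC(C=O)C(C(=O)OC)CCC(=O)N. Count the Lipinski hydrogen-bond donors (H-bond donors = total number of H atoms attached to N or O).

Donors: find every N or O and count the H atoms it carries.
  atom 11 (O): bond orders sum to 2 → 0 H
  atom 14 (O): bond orders sum to 2 → 0 H
  atom 15 (O): bond orders sum to 2 → 0 H
  atom 20 (O): bond orders sum to 2 → 0 H
  atom 21 (N): bond orders sum to 1 → 2 H
Lipinski HBD = 2.

2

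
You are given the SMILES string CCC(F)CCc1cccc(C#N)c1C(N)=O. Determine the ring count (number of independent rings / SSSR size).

1

In SMILES, each pair of matching ring-closure digits denotes one ring-closing bond; the number of such bonds equals the number of independent rings.
Ring-closure bonds here: 1.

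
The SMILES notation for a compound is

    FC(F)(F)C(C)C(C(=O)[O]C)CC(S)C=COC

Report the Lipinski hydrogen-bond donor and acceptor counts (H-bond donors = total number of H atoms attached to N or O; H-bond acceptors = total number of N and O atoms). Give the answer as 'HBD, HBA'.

Donors: find every N or O and count the H atoms it carries.
  atom 9 (O): bond orders sum to 2 → 0 H
  atom 10 (O): bond orders sum to 2 → 0 H
  atom 17 (O): bond orders sum to 2 → 0 H
Lipinski HBD = 0.
Acceptors: N atoms = 0, O atoms = 3 → HBA = 3.

0, 3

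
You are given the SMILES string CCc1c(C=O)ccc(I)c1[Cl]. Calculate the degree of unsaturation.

5

Molecular formula: C9H8ClIO.
DoU = (2C + 2 + N − H − X) / 2, where X is the halogen count and O/S are ignored.
    = (2·9 + 2 + 0 − 8 − 2) / 2 = 10 / 2 = 5.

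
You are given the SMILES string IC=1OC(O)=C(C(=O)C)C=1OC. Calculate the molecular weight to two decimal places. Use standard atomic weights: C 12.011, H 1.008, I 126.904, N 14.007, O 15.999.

282.03 g/mol

First, the molecular formula is C7H7IO4 (counting implicit H from valence).
  C: 7 × 12.011 = 84.077
  H: 7 × 1.008 = 7.056
  I: 1 × 126.904 = 126.904
  O: 4 × 15.999 = 63.996
Sum: 7×12.011 + 7×1.008 + 1×126.904 + 4×15.999 = 282.033 → 282.03 g/mol.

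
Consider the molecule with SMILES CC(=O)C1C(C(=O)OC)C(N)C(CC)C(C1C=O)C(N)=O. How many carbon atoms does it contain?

Count every carbon token in the SMILES (each C, including those in ring-closure positions and inside branches).
Carbon count: 14.

14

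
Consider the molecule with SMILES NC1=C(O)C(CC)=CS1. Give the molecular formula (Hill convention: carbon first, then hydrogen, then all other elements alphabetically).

C6H9NOS

Walk through each heavy atom and fill implicit hydrogens from standard valence (C 4, N 3, O 2, S 2, halogen 1):
  atom 1: N, bond orders sum to 1 (valence 3) → 2 H
  atom 2: C, bond orders sum to 4 (valence 4) → 0 H
  atom 3: C, bond orders sum to 4 (valence 4) → 0 H
  atom 4: O, bond orders sum to 1 (valence 2) → 1 H
  atom 5: C, bond orders sum to 4 (valence 4) → 0 H
  atom 6: C, bond orders sum to 2 (valence 4) → 2 H
  atom 7: C, bond orders sum to 1 (valence 4) → 3 H
  atom 8: C, bond orders sum to 3 (valence 4) → 1 H
  atom 9: S, bond orders sum to 2 (valence 2) → 0 H
Totals → C:6, H:9, N:1, O:1, S:1.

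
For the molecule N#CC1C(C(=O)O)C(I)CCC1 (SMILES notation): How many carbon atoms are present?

Count every carbon token in the SMILES (each C, including those in ring-closure positions and inside branches).
Carbon count: 8.

8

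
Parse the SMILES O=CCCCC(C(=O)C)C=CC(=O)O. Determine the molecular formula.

Walk through each heavy atom and fill implicit hydrogens from standard valence (C 4, N 3, O 2, S 2, halogen 1):
  atom 1: O, bond orders sum to 2 (valence 2) → 0 H
  atom 2: C, bond orders sum to 3 (valence 4) → 1 H
  atom 3: C, bond orders sum to 2 (valence 4) → 2 H
  atom 4: C, bond orders sum to 2 (valence 4) → 2 H
  atom 5: C, bond orders sum to 2 (valence 4) → 2 H
  atom 6: C, bond orders sum to 3 (valence 4) → 1 H
  atom 7: C, bond orders sum to 4 (valence 4) → 0 H
  atom 8: O, bond orders sum to 2 (valence 2) → 0 H
  atom 9: C, bond orders sum to 1 (valence 4) → 3 H
  atom 10: C, bond orders sum to 3 (valence 4) → 1 H
  atom 11: C, bond orders sum to 3 (valence 4) → 1 H
  atom 12: C, bond orders sum to 4 (valence 4) → 0 H
  atom 13: O, bond orders sum to 2 (valence 2) → 0 H
  atom 14: O, bond orders sum to 1 (valence 2) → 1 H
Totals → C:10, H:14, O:4.
In Hill order: C10H14O4.

C10H14O4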